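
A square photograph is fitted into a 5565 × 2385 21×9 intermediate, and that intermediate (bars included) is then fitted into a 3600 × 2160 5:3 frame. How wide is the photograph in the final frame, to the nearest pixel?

1543 px

Inside the 5565×2385 canvas the photograph is height-limited at 2385.00 × 2385.00.
The 21×9 canvas is width-limited in 3600×2160, giving 3600.00 × 1542.86; scale factor 0.6469.
The photograph scales with it: width 2385.00 × 0.6469 ≈ 1542.86.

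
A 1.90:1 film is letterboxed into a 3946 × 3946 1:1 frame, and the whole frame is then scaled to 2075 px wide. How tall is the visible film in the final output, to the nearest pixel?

Fitted into 3946×3946, the film spans the width; its height is 3946 / 1.900 ≈ 2076.84 px.
Resizing to 2075 px wide multiplies everything by 0.5258: 2076.84 → 1092.11 px.

1092 px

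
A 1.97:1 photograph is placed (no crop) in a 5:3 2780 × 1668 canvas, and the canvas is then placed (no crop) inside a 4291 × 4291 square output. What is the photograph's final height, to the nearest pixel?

1.97:1 in 2780×1668: fills the width, so the photograph is 2780.00 × 1411.17.
5:3 in 4291×4291: fills the width, so the intermediate becomes 4291.00 × 2574.60 — a scale of ×1.5435.
Applying the same ×1.5435: 1411.17 → 2178.17.

2178 px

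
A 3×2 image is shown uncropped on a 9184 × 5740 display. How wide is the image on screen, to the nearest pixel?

3×2 is narrower than 16×10, so it spans the full height.
That makes the image 8610.00 px wide (5740 × 3/2).

8610 px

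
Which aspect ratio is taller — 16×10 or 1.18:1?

1.18:1

16×10 = 1.6 and 1.18; 1.6 > 1.18. The smaller width-to-height ratio is the taller frame.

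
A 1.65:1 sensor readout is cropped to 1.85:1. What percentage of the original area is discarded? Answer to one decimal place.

Going from 1.65:1 to 1.85:1 means cutting height while keeping width.
(1.650)/(1.850) ≈ 0.892 of the area survives, leaving 10.81% discarded.

10.8%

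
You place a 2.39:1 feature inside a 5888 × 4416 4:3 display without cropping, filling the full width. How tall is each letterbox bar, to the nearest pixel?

Content height = 5888 / 2.390 ≈ 2463.60 px.
4416 − 2463.60 = 1952.40 px of bars (976.20 each).

976 px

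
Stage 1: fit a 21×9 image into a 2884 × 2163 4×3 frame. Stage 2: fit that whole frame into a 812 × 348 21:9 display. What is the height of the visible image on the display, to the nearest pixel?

Inside the 2884×2163 canvas the image is width-limited at 2884.00 × 1236.00.
4×3 in 812×348: fills the height, so the intermediate becomes 464.00 × 348.00 — a scale of ×0.1609.
The image scales with it: height 1236.00 × 0.1609 ≈ 198.86.

199 px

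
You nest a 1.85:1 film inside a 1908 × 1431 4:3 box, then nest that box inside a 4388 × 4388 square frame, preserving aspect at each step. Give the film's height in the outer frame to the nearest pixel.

First fit — 1.85:1 into 1908×1431 spans the width: 1908.00 × 1031.35.
Second fit — the 4:3 canvas into 4388×4388 spans the width: 4388.00 × 3291.00 (×2.2998 from 1908×1431).
Applying the same ×2.2998: 1031.35 → 2371.89.

2372 px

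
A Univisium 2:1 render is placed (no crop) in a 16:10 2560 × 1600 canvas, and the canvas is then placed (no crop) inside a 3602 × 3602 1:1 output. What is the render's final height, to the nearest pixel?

Univisium 2:1 in 2560×1600: fills the width, so the render is 2560.00 × 1280.00.
16:10 in 3602×3602: fills the width, so the intermediate becomes 3602.00 × 2251.25 — a scale of ×1.4070.
Applying the same ×1.4070: 1280.00 → 1801.00.

1801 px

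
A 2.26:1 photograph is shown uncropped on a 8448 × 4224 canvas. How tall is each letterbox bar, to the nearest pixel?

243 px

2.26:1 is wider than Univisium 2:1, so it spans the full width.
The photograph is 8448 / 2.260 ≈ 3738.05 px tall.
Black = 4224 − 3738.05 = 485.95 px, or 242.97 per bar.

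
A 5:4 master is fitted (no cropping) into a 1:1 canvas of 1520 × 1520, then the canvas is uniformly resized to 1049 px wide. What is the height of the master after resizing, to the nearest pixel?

839 px

Fitted into 1520×1520, the master spans the width; its height is 1520 × 4/5 ≈ 1216.00 px.
Resizing to 1049 px wide multiplies everything by 0.6901: 1216.00 → 839.20 px.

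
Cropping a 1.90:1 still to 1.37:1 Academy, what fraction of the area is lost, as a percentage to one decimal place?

27.9%

The height stays; only width is cut (since 1.37:1 Academy is narrower than 1.90:1).
(1.370)/(1.900) ≈ 0.721 of the area survives, leaving 27.89% discarded.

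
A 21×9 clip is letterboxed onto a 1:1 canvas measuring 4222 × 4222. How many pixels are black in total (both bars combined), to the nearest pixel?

10185877 pixels

21×9 is wider than 1:1, so it spans the full width.
That makes the image 1809.4286 px tall (4222 × 9/21).
4222 − 1809.4286 = 2412.5714 px of bars.
That's 2412.5714 × 4222 ≈ 10185877 black pixels.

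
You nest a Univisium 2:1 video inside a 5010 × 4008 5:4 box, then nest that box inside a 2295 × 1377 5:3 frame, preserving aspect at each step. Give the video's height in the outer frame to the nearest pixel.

Univisium 2:1 in 5010×4008: fills the width, so the video is 5010.00 × 2505.00.
5:4 in 2295×1377: fills the height, so the intermediate becomes 1721.25 × 1377.00 — a scale of ×0.3436.
So the video's height is 2505.00 × 0.3436 ≈ 860.62.

861 px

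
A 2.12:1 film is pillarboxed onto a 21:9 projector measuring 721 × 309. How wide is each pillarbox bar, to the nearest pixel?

33 px

Since 2.120 < 2.333, the film is height-limited.
The film is 309 × 2.120 ≈ 655.08 px wide.
Black = 721 − 655.08 = 65.92 px, or 32.96 per bar.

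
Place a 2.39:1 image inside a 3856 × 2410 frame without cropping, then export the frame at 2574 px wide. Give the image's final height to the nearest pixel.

1077 px

At 3856×2410 the image is width-limited, so height = 3856 / 2.390 ≈ 1613.39 px.
The frame scales by 2574/3856 = 0.6675; 1613.39 × 0.6675 ≈ 1076.99 px.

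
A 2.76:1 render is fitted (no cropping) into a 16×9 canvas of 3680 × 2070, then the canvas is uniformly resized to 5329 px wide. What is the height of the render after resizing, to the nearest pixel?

1931 px

In the 3680×2070 frame the render fills the width: height = 3680 / 2.760 ≈ 1333.33 px.
Resizing to 5329 px wide multiplies everything by 1.4481: 1333.33 → 1930.80 px.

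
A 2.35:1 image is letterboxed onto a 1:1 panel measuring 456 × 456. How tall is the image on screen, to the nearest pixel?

2.35:1 is wider than 1:1, so it spans the full width.
Content height = 456 / 2.350 ≈ 194.04 px.

194 px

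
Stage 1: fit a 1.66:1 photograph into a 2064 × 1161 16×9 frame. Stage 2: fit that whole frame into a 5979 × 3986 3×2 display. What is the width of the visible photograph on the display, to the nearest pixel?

Inside the 2064×1161 canvas the photograph is height-limited at 1927.26 × 1161.00.
Second fit — the 16×9 canvas into 5979×3986 spans the width: 5979.00 × 3363.19 (×2.8968 from 2064×1161).
The photograph scales with it: width 1927.26 × 2.8968 ≈ 5582.89.

5583 px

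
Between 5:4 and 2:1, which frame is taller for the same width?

5:4 = 1.25 and 2; 2 > 1.25. The smaller width-to-height ratio is the taller frame.

5:4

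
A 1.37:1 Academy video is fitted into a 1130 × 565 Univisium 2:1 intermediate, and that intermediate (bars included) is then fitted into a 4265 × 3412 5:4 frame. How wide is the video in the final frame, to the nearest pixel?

2922 px

1.37:1 Academy in 1130×565: fills the height, so the video is 774.05 × 565.00.
Univisium 2:1 in 4265×3412: fills the width, so the intermediate becomes 4265.00 × 2132.50 — a scale of ×3.7743.
So the video's width is 774.05 × 3.7743 ≈ 2921.53.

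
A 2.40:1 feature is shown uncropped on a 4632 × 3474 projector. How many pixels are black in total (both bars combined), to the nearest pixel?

2.40:1 is wider than 4:3, so it spans the full width.
The feature is 4632 / 2.400 ≈ 1930.0000 px tall.
Leftover height: 3474 − 1930.0000 = 1544.0000 px.
That's 1544.0000 × 4632 ≈ 7151808 black pixels.

7151808 pixels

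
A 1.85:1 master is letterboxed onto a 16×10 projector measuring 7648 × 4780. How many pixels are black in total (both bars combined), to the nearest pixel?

4940195 pixels

1.85:1 is wider than 16×10, so it spans the full width.
That makes the image 4134.0541 px tall (7648 / 1.850).
Leftover height: 4780 − 4134.0541 = 645.9459 px.
Across the 7648-px span: 645.9459 × 7648 ≈ 4940195 px.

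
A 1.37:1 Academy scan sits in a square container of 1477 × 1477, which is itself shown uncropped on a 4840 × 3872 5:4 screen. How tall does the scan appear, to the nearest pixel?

2826 px

First fit — 1.37:1 Academy into 1477×1477 spans the width: 1477.00 × 1078.10.
The square canvas is height-limited in 4840×3872, giving 3872.00 × 3872.00; scale factor 2.6215.
The scan scales with it: height 1078.10 × 2.6215 ≈ 2826.28.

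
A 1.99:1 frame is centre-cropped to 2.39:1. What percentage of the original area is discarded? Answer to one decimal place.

2.39:1 is wider than 1.99:1, so the crop keeps the full width and trims the height.
Area ratio = (1.990)/(2.390) = 83.26%; the remaining 16.74% is cropped out.

16.7%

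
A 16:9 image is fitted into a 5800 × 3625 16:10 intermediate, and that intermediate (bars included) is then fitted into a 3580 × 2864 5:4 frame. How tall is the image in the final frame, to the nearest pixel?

2014 px

16:9 in 5800×3625: fills the width, so the image is 5800.00 × 3262.50.
Second fit — the 16:10 canvas into 3580×2864 spans the width: 3580.00 × 2237.50 (×0.6172 from 5800×3625).
Applying the same ×0.6172: 3262.50 → 2013.75.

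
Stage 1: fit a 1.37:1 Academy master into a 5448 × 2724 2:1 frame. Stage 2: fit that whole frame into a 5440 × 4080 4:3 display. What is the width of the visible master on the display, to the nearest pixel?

3726 px

Inside the 5448×2724 canvas the master is height-limited at 3731.88 × 2724.00.
2:1 in 5440×4080: fills the width, so the intermediate becomes 5440.00 × 2720.00 — a scale of ×0.9985.
So the master's width is 3731.88 × 0.9985 ≈ 3726.40.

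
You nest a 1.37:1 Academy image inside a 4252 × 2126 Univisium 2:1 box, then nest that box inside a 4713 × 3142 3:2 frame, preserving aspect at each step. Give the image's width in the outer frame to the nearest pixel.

1.37:1 Academy in 4252×2126: fills the height, so the image is 2912.62 × 2126.00.
Second fit — the Univisium 2:1 canvas into 4713×3142 spans the width: 4713.00 × 2356.50 (×1.1084 from 4252×2126).
So the image's width is 2912.62 × 1.1084 ≈ 3228.41.

3228 px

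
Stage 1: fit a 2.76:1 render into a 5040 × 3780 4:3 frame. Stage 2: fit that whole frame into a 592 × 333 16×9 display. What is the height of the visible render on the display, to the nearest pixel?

161 px

First fit — 2.76:1 into 5040×3780 spans the width: 5040.00 × 1826.09.
4:3 in 592×333: fills the height, so the intermediate becomes 444.00 × 333.00 — a scale of ×0.0881.
The render scales with it: height 1826.09 × 0.0881 ≈ 160.87.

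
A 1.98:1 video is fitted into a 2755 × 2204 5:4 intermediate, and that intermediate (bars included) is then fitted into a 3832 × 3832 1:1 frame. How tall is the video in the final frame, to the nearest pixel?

Inside the 2755×2204 canvas the video is width-limited at 2755.00 × 1391.41.
5:4 in 3832×3832: fills the width, so the intermediate becomes 3832.00 × 3065.60 — a scale of ×1.3909.
So the video's height is 1391.41 × 1.3909 ≈ 1935.35.

1935 px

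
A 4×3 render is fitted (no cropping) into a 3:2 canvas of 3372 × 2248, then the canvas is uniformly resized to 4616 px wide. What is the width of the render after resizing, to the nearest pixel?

At 3372×2248 the render is height-limited, so width = 2248 × 4/3 ≈ 2997.33 px.
Resizing to 4616 px wide multiplies everything by 1.3689: 2997.33 → 4103.11 px.

4103 px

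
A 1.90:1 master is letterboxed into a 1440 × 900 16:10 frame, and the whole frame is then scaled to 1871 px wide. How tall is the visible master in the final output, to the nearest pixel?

Fitted into 1440×900, the master spans the width; its height is 1440 / 1.900 ≈ 757.89 px.
Scaling 1440 → 1871 is ×1.2993, so the height becomes 757.89 × 1.2993 ≈ 984.74 px.

985 px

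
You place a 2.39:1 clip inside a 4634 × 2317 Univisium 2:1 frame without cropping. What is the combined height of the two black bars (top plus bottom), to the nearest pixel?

2.39:1 is wider than Univisium 2:1, so it spans the full width.
That makes the image 1938.91 px tall (4634 / 2.390).
Black = 2317 − 1938.91 = 378.09 px.

378 px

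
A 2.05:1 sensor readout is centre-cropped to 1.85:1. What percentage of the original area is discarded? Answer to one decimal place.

9.8%

Going from 2.05:1 to 1.85:1 means cutting width while keeping height.
Area ratio = (1.850)/(2.050) = 90.24%; the remaining 9.76% is cropped out.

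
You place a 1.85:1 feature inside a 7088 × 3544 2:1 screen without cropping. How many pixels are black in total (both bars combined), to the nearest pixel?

1.85:1 is narrower than 2:1, so it spans the full height.
The feature is 3544 × 1.850 ≈ 6556.4000 px wide.
Black = 7088 − 6556.4000 = 531.6000 px.
That's 531.6000 × 3544 ≈ 1883990 black pixels.

1883990 pixels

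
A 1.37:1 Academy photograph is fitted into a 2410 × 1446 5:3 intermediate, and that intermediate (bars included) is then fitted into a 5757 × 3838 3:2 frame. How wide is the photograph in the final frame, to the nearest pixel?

4732 px

1.37:1 Academy in 2410×1446: fills the height, so the photograph is 1981.02 × 1446.00.
Second fit — the 5:3 canvas into 5757×3838 spans the width: 5757.00 × 3454.20 (×2.3888 from 2410×1446).
The photograph scales with it: width 1981.02 × 2.3888 ≈ 4732.25.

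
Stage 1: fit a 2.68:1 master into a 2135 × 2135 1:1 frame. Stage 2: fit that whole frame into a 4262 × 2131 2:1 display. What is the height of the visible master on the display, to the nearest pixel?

795 px

First fit — 2.68:1 into 2135×2135 spans the width: 2135.00 × 796.64.
The 1:1 canvas is height-limited in 4262×2131, giving 2131.00 × 2131.00; scale factor 0.9981.
Applying the same ×0.9981: 796.64 → 795.15.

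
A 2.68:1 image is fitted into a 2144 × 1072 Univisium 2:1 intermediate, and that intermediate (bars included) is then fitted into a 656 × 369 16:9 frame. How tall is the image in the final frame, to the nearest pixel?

First fit — 2.68:1 into 2144×1072 spans the width: 2144.00 × 800.00.
Univisium 2:1 in 656×369: fills the width, so the intermediate becomes 656.00 × 328.00 — a scale of ×0.3060.
So the image's height is 800.00 × 0.3060 ≈ 244.78.

245 px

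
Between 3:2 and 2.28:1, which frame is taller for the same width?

3:2

3:2 = 1.5 and 2.28; 2.28 > 1.5. The smaller width-to-height ratio is the taller frame.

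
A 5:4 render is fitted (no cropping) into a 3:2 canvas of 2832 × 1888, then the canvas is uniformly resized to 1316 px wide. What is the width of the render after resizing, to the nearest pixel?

1097 px

At 2832×1888 the render is height-limited, so width = 1888 × 5/4 ≈ 2360.00 px.
Scaling 2832 → 1316 is ×0.4647, so the width becomes 2360.00 × 0.4647 ≈ 1096.67 px.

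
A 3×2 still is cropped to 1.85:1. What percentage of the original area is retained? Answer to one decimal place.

81.1%

1.85:1 is wider than 3×2, so the crop keeps the full width and trims the height.
Area ratio = (1.500)/(1.850) = 81.08% retained.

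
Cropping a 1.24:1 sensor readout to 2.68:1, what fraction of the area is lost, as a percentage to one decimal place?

53.7%

Going from 1.24:1 to 2.68:1 means cutting height while keeping width.
Area ratio = (1.240)/(2.680) = 46.27%; the remaining 53.73% is cropped out.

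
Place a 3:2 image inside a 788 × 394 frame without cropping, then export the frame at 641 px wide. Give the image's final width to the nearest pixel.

481 px

Fitted into 788×394, the image spans the height; its width is 394 × 3/2 ≈ 591.00 px.
Scaling 788 → 641 is ×0.8135, so the width becomes 591.00 × 0.8135 ≈ 480.75 px.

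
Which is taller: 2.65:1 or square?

2.65 and square = 1; 2.65 > 1. The smaller width-to-height ratio is the taller frame.

square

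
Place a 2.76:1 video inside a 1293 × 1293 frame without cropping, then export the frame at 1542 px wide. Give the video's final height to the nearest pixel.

Fitted into 1293×1293, the video spans the width; its height is 1293 / 2.760 ≈ 468.48 px.
Scaling 1293 → 1542 is ×1.1926, so the height becomes 468.48 × 1.1926 ≈ 558.70 px.

559 px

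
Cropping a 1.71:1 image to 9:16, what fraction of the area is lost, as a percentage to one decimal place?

Going from 1.71:1 to 9:16 means cutting width while keeping height.
Fraction kept = (0.562)/(1.710) ≈ 32.89%, so 67.11% is lost.

67.1%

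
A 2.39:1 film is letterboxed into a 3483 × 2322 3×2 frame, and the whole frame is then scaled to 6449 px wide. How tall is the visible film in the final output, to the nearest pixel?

In the 3483×2322 frame the film fills the width: height = 3483 / 2.390 ≈ 1457.32 px.
The frame scales by 6449/3483 = 1.8516; 1457.32 × 1.8516 ≈ 2698.33 px.

2698 px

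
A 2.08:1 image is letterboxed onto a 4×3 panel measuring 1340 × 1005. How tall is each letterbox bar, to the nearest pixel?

180 px

2.08:1 is wider than 4×3, so it spans the full width.
That makes the image 644.23 px tall (1340 / 2.080).
1005 − 644.23 = 360.77 px of bars (180.38 each).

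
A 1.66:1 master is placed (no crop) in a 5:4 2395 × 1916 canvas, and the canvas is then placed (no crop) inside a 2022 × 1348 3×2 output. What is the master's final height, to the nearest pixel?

1015 px

Inside the 2395×1916 canvas the master is width-limited at 2395.00 × 1442.77.
5:4 in 2022×1348: fills the height, so the intermediate becomes 1685.00 × 1348.00 — a scale of ×0.7035.
So the master's height is 1442.77 × 0.7035 ≈ 1015.06.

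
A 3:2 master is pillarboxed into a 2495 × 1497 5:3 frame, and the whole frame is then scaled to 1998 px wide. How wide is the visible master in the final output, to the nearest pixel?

At 2495×1497 the master is height-limited, so width = 1497 × 3/2 ≈ 2245.50 px.
Scaling 2495 → 1998 is ×0.8008, so the width becomes 2245.50 × 0.8008 ≈ 1798.20 px.

1798 px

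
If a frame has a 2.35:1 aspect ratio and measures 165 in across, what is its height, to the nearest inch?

70 in

Height = 165 / 2.350 = 70.21.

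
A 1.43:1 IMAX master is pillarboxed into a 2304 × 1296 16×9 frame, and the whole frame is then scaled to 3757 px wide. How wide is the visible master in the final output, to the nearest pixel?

3022 px

At 2304×1296 the master is height-limited, so width = 1296 × 1.430 ≈ 1853.28 px.
Scaling 2304 → 3757 is ×1.6306, so the width becomes 1853.28 × 1.6306 ≈ 3022.04 px.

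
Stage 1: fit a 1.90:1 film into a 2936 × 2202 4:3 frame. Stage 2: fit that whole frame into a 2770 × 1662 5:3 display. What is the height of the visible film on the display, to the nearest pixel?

First fit — 1.90:1 into 2936×2202 spans the width: 2936.00 × 1545.26.
The 4:3 canvas is height-limited in 2770×1662, giving 2216.00 × 1662.00; scale factor 0.7548.
So the film's height is 1545.26 × 0.7548 ≈ 1166.32.

1166 px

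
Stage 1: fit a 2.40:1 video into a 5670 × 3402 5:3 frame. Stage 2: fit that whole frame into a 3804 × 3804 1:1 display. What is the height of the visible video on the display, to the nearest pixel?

2.40:1 in 5670×3402: fills the width, so the video is 5670.00 × 2362.50.
The 5:3 canvas is width-limited in 3804×3804, giving 3804.00 × 2282.40; scale factor 0.6709.
Applying the same ×0.6709: 2362.50 → 1585.00.

1585 px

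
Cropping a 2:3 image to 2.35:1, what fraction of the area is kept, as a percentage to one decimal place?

Going from 2:3 to 2.35:1 means cutting height while keeping width.
Area ratio = (0.667)/(2.350) = 28.37% retained.

28.4%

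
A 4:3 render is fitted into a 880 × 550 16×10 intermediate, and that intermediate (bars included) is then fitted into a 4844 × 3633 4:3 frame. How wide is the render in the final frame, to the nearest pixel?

4:3 in 880×550: fills the height, so the render is 733.33 × 550.00.
Second fit — the 16×10 canvas into 4844×3633 spans the width: 4844.00 × 3027.50 (×5.5045 from 880×550).
The render scales with it: width 733.33 × 5.5045 ≈ 4036.67.

4037 px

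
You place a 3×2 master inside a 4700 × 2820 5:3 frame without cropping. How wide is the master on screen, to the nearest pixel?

4230 px

Since 1.500 < 1.667, the master is height-limited.
Content width = 2820 × 3/2 ≈ 4230.00 px.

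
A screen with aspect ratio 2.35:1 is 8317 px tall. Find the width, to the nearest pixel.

8317 × 2.350 = 19544.95.

19545 px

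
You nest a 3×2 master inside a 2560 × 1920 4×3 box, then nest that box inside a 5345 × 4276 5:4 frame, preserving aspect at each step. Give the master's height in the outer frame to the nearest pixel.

3563 px

First fit — 3×2 into 2560×1920 spans the width: 2560.00 × 1706.67.
Second fit — the 4×3 canvas into 5345×4276 spans the width: 5345.00 × 4008.75 (×2.0879 from 2560×1920).
So the master's height is 1706.67 × 2.0879 ≈ 3563.33.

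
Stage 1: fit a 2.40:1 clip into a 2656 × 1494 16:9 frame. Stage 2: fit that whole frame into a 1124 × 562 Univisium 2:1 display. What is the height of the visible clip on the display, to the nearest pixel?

416 px

First fit — 2.40:1 into 2656×1494 spans the width: 2656.00 × 1106.67.
16:9 in 1124×562: fills the height, so the intermediate becomes 999.11 × 562.00 — a scale of ×0.3762.
Applying the same ×0.3762: 1106.67 → 416.30.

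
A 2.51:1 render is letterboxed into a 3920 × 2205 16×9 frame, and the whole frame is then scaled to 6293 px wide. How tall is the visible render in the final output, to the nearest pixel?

2507 px

At 3920×2205 the render is width-limited, so height = 3920 / 2.510 ≈ 1561.75 px.
Scaling 3920 → 6293 is ×1.6054, so the height becomes 1561.75 × 1.6054 ≈ 2507.17 px.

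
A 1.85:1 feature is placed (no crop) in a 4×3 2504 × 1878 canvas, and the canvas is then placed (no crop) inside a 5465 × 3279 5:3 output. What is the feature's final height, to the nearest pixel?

2363 px

First fit — 1.85:1 into 2504×1878 spans the width: 2504.00 × 1353.51.
The 4×3 canvas is height-limited in 5465×3279, giving 4372.00 × 3279.00; scale factor 1.7460.
So the feature's height is 1353.51 × 1.7460 ≈ 2363.24.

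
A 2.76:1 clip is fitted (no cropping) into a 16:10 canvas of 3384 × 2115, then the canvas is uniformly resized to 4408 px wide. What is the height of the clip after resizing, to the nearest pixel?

Fitted into 3384×2115, the clip spans the width; its height is 3384 / 2.760 ≈ 1226.09 px.
Resizing to 4408 px wide multiplies everything by 1.3026: 1226.09 → 1597.10 px.

1597 px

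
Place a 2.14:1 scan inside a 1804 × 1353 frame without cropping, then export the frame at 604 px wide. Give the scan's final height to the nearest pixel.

Fitted into 1804×1353, the scan spans the width; its height is 1804 / 2.140 ≈ 842.99 px.
The frame scales by 604/1804 = 0.3348; 842.99 × 0.3348 ≈ 282.24 px.

282 px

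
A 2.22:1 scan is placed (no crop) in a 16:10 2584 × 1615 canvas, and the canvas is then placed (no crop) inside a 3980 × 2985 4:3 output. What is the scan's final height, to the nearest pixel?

1793 px

Inside the 2584×1615 canvas the scan is width-limited at 2584.00 × 1163.96.
The 16:10 canvas is width-limited in 3980×2985, giving 3980.00 × 2487.50; scale factor 1.5402.
The scan scales with it: height 1163.96 × 1.5402 ≈ 1792.79.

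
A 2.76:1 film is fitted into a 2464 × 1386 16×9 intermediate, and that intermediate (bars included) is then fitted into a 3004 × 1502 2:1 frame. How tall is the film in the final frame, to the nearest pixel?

967 px

First fit — 2.76:1 into 2464×1386 spans the width: 2464.00 × 892.75.
16×9 in 3004×1502: fills the height, so the intermediate becomes 2670.22 × 1502.00 — a scale of ×1.0837.
So the film's height is 892.75 × 1.0837 ≈ 967.47.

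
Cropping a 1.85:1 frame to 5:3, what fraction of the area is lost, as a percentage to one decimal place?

9.9%

Going from 1.85:1 to 5:3 means cutting width while keeping height.
(1.667)/(1.850) ≈ 0.901 of the area survives, leaving 9.91% discarded.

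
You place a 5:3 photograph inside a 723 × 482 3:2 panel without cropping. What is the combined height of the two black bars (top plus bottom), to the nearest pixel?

5:3 is wider than 3:2, so it spans the full width.
Content height = 723 × 3/5 ≈ 433.80 px.
482 − 433.80 = 48.20 px of bars.

48 px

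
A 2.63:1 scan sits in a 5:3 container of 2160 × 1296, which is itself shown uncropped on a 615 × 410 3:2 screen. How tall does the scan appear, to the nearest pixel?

2.63:1 in 2160×1296: fills the width, so the scan is 2160.00 × 821.29.
Second fit — the 5:3 canvas into 615×410 spans the width: 615.00 × 369.00 (×0.2847 from 2160×1296).
Applying the same ×0.2847: 821.29 → 233.84.

234 px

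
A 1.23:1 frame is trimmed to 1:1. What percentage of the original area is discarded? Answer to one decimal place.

The height stays; only width is cut (since 1:1 is narrower than 1.23:1).
(1.000)/(1.230) ≈ 0.813 of the area survives, leaving 18.70% discarded.

18.7%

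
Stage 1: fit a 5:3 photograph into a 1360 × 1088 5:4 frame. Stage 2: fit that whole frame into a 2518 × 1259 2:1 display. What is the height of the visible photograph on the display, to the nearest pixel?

944 px

Inside the 1360×1088 canvas the photograph is width-limited at 1360.00 × 816.00.
Second fit — the 5:4 canvas into 2518×1259 spans the height: 1573.75 × 1259.00 (×1.1572 from 1360×1088).
Applying the same ×1.1572: 816.00 → 944.25.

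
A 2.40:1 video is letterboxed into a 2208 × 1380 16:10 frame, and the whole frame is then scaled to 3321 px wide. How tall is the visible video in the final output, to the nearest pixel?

In the 2208×1380 frame the video fills the width: height = 2208 / 2.400 ≈ 920.00 px.
The frame scales by 3321/2208 = 1.5041; 920.00 × 1.5041 ≈ 1383.75 px.

1384 px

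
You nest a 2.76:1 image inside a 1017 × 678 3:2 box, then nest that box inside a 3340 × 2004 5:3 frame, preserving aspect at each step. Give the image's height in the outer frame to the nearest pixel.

First fit — 2.76:1 into 1017×678 spans the width: 1017.00 × 368.48.
Second fit — the 3:2 canvas into 3340×2004 spans the height: 3006.00 × 2004.00 (×2.9558 from 1017×678).
Applying the same ×2.9558: 368.48 → 1089.13.

1089 px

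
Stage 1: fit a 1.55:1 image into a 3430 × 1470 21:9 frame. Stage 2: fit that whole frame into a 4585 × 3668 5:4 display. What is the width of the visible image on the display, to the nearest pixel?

3046 px

First fit — 1.55:1 into 3430×1470 spans the height: 2278.50 × 1470.00.
21:9 in 4585×3668: fills the width, so the intermediate becomes 4585.00 × 1965.00 — a scale of ×1.3367.
The image scales with it: width 2278.50 × 1.3367 ≈ 3045.75.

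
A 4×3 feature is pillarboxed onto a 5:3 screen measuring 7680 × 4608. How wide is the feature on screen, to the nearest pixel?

Since 1.333 < 1.667, the feature is height-limited.
Content width = 4608 × 4/3 ≈ 6144.00 px.

6144 px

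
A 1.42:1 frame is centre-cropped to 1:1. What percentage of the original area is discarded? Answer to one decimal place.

29.6%

Going from 1.42:1 to 1:1 means cutting width while keeping height.
(1.000)/(1.420) ≈ 0.704 of the area survives, leaving 29.58% discarded.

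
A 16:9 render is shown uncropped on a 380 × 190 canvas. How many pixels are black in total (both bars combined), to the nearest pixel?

8022 pixels

16:9 is narrower than 2:1, so it spans the full height.
Content width = 190 × 16/9 ≈ 337.7778 px.
Black = 380 − 337.7778 = 42.2222 px.
Bar area = 42.2222 × 190 ≈ 8022 px.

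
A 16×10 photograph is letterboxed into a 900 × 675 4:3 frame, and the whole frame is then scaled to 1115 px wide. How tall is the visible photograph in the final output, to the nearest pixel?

Fitted into 900×675, the photograph spans the width; its height is 900 × 10/16 ≈ 562.50 px.
The frame scales by 1115/900 = 1.2389; 562.50 × 1.2389 ≈ 696.88 px.

697 px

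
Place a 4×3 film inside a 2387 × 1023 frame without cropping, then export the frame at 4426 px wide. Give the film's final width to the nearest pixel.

In the 2387×1023 frame the film fills the height: width = 1023 × 4/3 ≈ 1364.00 px.
Scaling 2387 → 4426 is ×1.8542, so the width becomes 1364.00 × 1.8542 ≈ 2529.14 px.

2529 px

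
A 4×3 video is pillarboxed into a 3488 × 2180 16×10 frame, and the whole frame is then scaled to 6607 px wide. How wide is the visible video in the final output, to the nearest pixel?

At 3488×2180 the video is height-limited, so width = 2180 × 4/3 ≈ 2906.67 px.
Resizing to 6607 px wide multiplies everything by 1.8942: 2906.67 → 5505.83 px.

5506 px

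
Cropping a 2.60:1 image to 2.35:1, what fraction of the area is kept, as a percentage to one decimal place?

The height stays; only width is cut (since 2.35:1 is narrower than 2.60:1).
Fraction kept = (2.350)/(2.600) ≈ 90.38%.

90.4%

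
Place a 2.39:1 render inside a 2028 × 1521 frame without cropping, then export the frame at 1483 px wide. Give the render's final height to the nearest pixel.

At 2028×1521 the render is width-limited, so height = 2028 / 2.390 ≈ 848.54 px.
The frame scales by 1483/2028 = 0.7313; 848.54 × 0.7313 ≈ 620.50 px.

621 px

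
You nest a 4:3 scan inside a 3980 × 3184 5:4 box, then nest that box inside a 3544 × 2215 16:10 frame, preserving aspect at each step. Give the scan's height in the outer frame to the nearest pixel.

Inside the 3980×3184 canvas the scan is width-limited at 3980.00 × 2985.00.
The 5:4 canvas is height-limited in 3544×2215, giving 2768.75 × 2215.00; scale factor 0.6957.
Applying the same ×0.6957: 2985.00 → 2076.56.

2077 px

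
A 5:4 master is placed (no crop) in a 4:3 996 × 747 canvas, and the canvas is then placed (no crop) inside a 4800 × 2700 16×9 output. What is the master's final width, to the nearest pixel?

3375 px

Inside the 996×747 canvas the master is height-limited at 933.75 × 747.00.
Second fit — the 4:3 canvas into 4800×2700 spans the height: 3600.00 × 2700.00 (×3.6145 from 996×747).
Applying the same ×3.6145: 933.75 → 3375.00.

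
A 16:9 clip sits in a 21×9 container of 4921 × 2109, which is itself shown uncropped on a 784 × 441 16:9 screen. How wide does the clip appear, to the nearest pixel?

597 px

First fit — 16:9 into 4921×2109 spans the height: 3749.33 × 2109.00.
Second fit — the 21×9 canvas into 784×441 spans the width: 784.00 × 336.00 (×0.1593 from 4921×2109).
Applying the same ×0.1593: 3749.33 → 597.33.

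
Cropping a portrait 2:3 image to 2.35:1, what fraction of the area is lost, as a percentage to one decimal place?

71.6%

The width stays; only height is cut (since 2.35:1 is wider than portrait 2:3).
(0.667)/(2.350) ≈ 0.284 of the area survives, leaving 71.63% discarded.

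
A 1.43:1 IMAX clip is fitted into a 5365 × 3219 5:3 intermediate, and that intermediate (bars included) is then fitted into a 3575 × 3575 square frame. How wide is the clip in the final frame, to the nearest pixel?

1.43:1 IMAX in 5365×3219: fills the height, so the clip is 4603.17 × 3219.00.
Second fit — the 5:3 canvas into 3575×3575 spans the width: 3575.00 × 2145.00 (×0.6664 from 5365×3219).
Applying the same ×0.6664: 4603.17 → 3067.35.

3067 px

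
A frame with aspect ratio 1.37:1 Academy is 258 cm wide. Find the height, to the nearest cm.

188 cm

At 1.37:1 Academy, 258 / 1.370 ≈ 188.32.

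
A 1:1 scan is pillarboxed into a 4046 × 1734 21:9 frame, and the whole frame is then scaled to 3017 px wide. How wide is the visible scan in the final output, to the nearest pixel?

1293 px

Fitted into 4046×1734, the scan spans the height; its width is 1734 × 1/1 ≈ 1734.00 px.
Resizing to 3017 px wide multiplies everything by 0.7457: 1734.00 → 1293.00 px.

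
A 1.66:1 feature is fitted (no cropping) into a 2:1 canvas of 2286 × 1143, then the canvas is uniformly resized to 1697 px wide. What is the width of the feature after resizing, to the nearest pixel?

1409 px

Fitted into 2286×1143, the feature spans the height; its width is 1143 × 1.660 ≈ 1897.38 px.
Scaling 2286 → 1697 is ×0.7423, so the width becomes 1897.38 × 0.7423 ≈ 1408.51 px.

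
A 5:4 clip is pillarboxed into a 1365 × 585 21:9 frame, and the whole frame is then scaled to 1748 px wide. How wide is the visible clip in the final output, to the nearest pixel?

At 1365×585 the clip is height-limited, so width = 585 × 5/4 ≈ 731.25 px.
Resizing to 1748 px wide multiplies everything by 1.2806: 731.25 → 936.43 px.

936 px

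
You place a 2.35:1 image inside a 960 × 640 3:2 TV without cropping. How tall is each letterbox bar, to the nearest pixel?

Since 2.350 > 1.500, the image is width-limited.
Content height = 960 / 2.350 ≈ 408.51 px.
Black = 640 − 408.51 = 231.49 px, or 115.74 per bar.

116 px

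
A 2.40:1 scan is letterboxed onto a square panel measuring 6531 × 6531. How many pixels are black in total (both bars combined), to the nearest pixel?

24881477 pixels

2.40:1 is wider than square, so it spans the full width.
That makes the image 2721.2500 px tall (6531 / 2.400).
Black = 6531 − 2721.2500 = 3809.7500 px.
Across the 6531-px span: 3809.7500 × 6531 ≈ 24881477 px.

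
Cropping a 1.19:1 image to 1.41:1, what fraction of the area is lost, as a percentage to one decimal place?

15.6%

Going from 1.19:1 to 1.41:1 means cutting height while keeping width.
Fraction kept = (1.190)/(1.410) ≈ 84.40%, so 15.60% is lost.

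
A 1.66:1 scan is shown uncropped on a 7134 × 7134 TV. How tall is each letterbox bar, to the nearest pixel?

1.66:1 is wider than square, so it spans the full width.
That makes the image 4297.59 px tall (7134 / 1.660).
Leftover height: 7134 − 4297.59 = 2836.41 px → 1418.20 each side.

1418 px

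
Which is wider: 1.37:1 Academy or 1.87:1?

1.37 and 1.87; 1.87 > 1.37.

1.87:1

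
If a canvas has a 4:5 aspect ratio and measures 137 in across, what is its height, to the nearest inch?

At 4:5, 137 × 5/4 ≈ 171.25.

171 in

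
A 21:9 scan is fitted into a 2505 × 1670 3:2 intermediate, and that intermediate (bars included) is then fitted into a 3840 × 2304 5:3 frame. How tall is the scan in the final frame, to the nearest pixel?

1481 px

Inside the 2505×1670 canvas the scan is width-limited at 2505.00 × 1073.57.
Second fit — the 3:2 canvas into 3840×2304 spans the height: 3456.00 × 2304.00 (×1.3796 from 2505×1670).
Applying the same ×1.3796: 1073.57 → 1481.14.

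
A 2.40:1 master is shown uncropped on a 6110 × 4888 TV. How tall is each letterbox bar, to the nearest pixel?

1171 px

2.40:1 is wider than 5:4, so it spans the full width.
That makes the image 2545.83 px tall (6110 / 2.400).
Leftover height: 4888 − 2545.83 = 2342.17 px → 1171.08 each side.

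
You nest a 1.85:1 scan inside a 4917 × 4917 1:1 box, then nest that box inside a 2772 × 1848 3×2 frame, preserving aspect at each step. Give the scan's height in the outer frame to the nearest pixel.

1.85:1 in 4917×4917: fills the width, so the scan is 4917.00 × 2657.84.
The 1:1 canvas is height-limited in 2772×1848, giving 1848.00 × 1848.00; scale factor 0.3758.
So the scan's height is 2657.84 × 0.3758 ≈ 998.92.

999 px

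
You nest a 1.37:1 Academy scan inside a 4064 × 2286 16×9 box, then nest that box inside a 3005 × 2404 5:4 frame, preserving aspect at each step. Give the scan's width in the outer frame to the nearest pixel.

Inside the 4064×2286 canvas the scan is height-limited at 3131.82 × 2286.00.
The 16×9 canvas is width-limited in 3005×2404, giving 3005.00 × 1690.31; scale factor 0.7394.
So the scan's width is 3131.82 × 0.7394 ≈ 2315.73.

2316 px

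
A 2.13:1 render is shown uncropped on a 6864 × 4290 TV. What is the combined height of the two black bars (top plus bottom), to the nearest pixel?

1067 px

Since 2.130 > 1.600, the render is width-limited.
Content height = 6864 / 2.130 ≈ 3222.54 px.
Black = 4290 − 3222.54 = 1067.46 px.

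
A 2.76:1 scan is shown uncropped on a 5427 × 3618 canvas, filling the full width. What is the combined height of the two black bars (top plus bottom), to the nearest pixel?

1652 px

Content height = 5427 / 2.760 ≈ 1966.30 px.
3618 − 1966.30 = 1651.70 px of bars.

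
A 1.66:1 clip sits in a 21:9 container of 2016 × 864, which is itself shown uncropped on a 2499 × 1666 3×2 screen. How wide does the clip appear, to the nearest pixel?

First fit — 1.66:1 into 2016×864 spans the height: 1434.24 × 864.00.
Second fit — the 21:9 canvas into 2499×1666 spans the width: 2499.00 × 1071.00 (×1.2396 from 2016×864).
Applying the same ×1.2396: 1434.24 → 1777.86.

1778 px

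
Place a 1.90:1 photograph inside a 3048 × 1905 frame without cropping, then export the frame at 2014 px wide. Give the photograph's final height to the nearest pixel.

At 3048×1905 the photograph is width-limited, so height = 3048 / 1.900 ≈ 1604.21 px.
Resizing to 2014 px wide multiplies everything by 0.6608: 1604.21 → 1060.00 px.

1060 px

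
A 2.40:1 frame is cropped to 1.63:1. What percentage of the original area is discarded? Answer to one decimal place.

32.1%

Going from 2.40:1 to 1.63:1 means cutting width while keeping height.
Area ratio = (1.630)/(2.400) = 67.92%; the remaining 32.08% is cropped out.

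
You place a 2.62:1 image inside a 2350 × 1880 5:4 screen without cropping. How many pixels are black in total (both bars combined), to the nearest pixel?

2310176 pixels

2.62:1 (2.620) > 5:4 (1.250), so the image fills the width.
Content height = 2350 / 2.620 ≈ 896.9466 px.
Black = 1880 − 896.9466 = 983.0534 px.
That's 983.0534 × 2350 ≈ 2310176 black pixels.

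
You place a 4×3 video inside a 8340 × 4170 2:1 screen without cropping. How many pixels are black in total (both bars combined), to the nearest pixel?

4×3 is narrower than 2:1, so it spans the full height.
Content width = 4170 × 4/3 ≈ 5560.0000 px.
Leftover width: 8340 − 5560.0000 = 2780.0000 px.
That's 2780.0000 × 4170 ≈ 11592600 black pixels.

11592600 pixels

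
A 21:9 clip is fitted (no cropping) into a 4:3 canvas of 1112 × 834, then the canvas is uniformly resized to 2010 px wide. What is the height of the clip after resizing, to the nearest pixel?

861 px

At 1112×834 the clip is width-limited, so height = 1112 × 9/21 ≈ 476.57 px.
The frame scales by 2010/1112 = 1.8076; 476.57 × 1.8076 ≈ 861.43 px.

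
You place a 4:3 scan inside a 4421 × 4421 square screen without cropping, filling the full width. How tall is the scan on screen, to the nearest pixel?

3316 px

The scan is 4421 × 3/4 ≈ 3315.75 px tall.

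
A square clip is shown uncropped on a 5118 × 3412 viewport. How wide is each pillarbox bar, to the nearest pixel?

Since 1.000 < 1.500, the clip is height-limited.
Content width = 3412 × 1/1 ≈ 3412.00 px.
Black = 5118 − 3412.00 = 1706.00 px, or 853.00 per bar.

853 px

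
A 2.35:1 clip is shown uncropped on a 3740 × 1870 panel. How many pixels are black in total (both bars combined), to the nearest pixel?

1041630 pixels

2.35:1 (2.350) > 2:1 (2.000), so the clip fills the width.
The clip is 3740 / 2.350 ≈ 1591.4894 px tall.
1870 − 1591.4894 = 278.5106 px of bars.
That's 278.5106 × 3740 ≈ 1041630 black pixels.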